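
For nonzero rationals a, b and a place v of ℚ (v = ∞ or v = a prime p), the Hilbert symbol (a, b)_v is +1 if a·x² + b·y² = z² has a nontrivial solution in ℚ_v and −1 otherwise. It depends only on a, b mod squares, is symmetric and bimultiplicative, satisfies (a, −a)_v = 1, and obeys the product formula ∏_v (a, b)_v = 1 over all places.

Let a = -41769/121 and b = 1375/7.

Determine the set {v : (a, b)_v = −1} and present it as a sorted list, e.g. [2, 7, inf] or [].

(a, b) ≡ (-4641, 385) mod (ℚ^×)²; places V = {2, 3, 5, 7, 11, 13, 17, ∞}.
(a,b)_∞: sgn(-4641)=−, sgn(385)=+, so +1.
(a,b)_2: α=0, β=0; u≡7, v≡1 (mod 8); ε(u)ε(v)=1·0, αω(v)=0·0, βω(u)=0·0; sum ≡ 0  ⇒  +1.
(a,b)_5: α=0, u≡1; β=3, v≡3 (mod 5); (1|5)=+1, (3|5)=-1; sign (−1)^0·+1^3·-1^0 = +1.
(a,b)_7: α=1, u≡2; β=-1, v≡3 (mod 7); (2|7)=+1, (3|7)=-1; sign (−1)^1·+1^-1·-1^1 = +1.
(a,b)_11: α=-2, u≡9; β=1, v≡10 (mod 11); (9|11)=+1, (10|11)=-1; sign (−1)^0·+1^1·-1^-2 = +1.
(a,b)_17: α=1, u≡4; β=0, v≡7 (mod 17); (4|17)=+1, (7|17)=-1; sign (−1)^0·+1^0·-1^1 = -1.
(a,b)_3: α=3, u≡1; β=0, v≡1 (mod 3); (1|3)=+1, (1|3)=+1; sign (−1)^0·+1^0·+1^3 = +1.
(a,b)_13: α=1, u≡6; β=0, v≡7 (mod 13); (6|13)=-1, (7|13)=-1; sign (−1)^0·-1^0·-1^1 = -1.
Ram(-4641, 385) = {13, 17}; no ℚ_13-point on the conic.

[13, 17]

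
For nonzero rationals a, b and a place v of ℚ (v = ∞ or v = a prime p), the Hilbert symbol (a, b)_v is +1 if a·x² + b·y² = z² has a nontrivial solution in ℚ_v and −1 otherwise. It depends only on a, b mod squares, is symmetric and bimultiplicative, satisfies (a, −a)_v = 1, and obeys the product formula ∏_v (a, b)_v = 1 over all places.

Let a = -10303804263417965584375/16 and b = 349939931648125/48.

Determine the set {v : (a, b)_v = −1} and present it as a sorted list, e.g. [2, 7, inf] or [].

(a, b) ≡ (-324415, 399) mod (ℚ^×)²; places V = {2, 3, 5, 7, 13, 19, 23, 31, ∞}.
(a,b)_5: α=5, u≡3; β=4, v≡4 (mod 5); (3|5)=-1, (4|5)=+1; sign (−1)^0·-1^4·+1^5 = +1.
(a,b)_∞: sgn(-324415)=−, sgn(399)=+, so +1.
(a,b)_23: α=1, u≡10; β=2, v≡4 (mod 23); (10|23)=-1, (4|23)=+1; sign (−1)^0·-1^2·+1^1 = +1.
(a,b)_19: α=4, u≡12; β=1, v≡2 (mod 19); (12|19)=-1, (2|19)=-1; sign (−1)^0·-1^1·-1^4 = -1.
(a,b)_3: α=0, u≡2; β=-1, v≡1 (mod 3); (2|3)=-1, (1|3)=+1; sign (−1)^0·-1^-1·+1^0 = -1.
(a,b)_2: α=-4, β=-4; u≡1, v≡7 (mod 8); ε(u)ε(v)=0·1, αω(v)=-4·0, βω(u)=-4·0; sum ≡ 0  ⇒  +1.
(a,b)_13: α=3, u≡8; β=2, v≡9 (mod 13); (8|13)=-1, (9|13)=+1; sign (−1)^0·-1^2·+1^3 = +1.
(a,b)_31: α=3, u≡6; β=2, v≡23 (mod 31); (6|31)=-1, (23|31)=-1; sign (−1)^0·-1^2·-1^3 = -1.
(a,b)_7: α=5, u≡1; β=3, v≡4 (mod 7); (1|7)=+1, (4|7)=+1; sign (−1)^1·+1^3·+1^5 = -1.
Ram(-324415, 399) = {3, 7, 19, 31}; no ℚ_3-point on the conic.

[3, 7, 19, 31]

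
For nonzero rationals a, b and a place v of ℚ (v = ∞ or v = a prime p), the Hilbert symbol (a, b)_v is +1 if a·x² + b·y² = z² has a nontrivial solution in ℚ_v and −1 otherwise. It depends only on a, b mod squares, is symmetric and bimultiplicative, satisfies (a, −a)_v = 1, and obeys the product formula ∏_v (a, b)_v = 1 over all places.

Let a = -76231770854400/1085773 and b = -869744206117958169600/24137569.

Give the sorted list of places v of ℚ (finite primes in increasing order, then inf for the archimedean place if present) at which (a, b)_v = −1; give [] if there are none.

[2, 7, 37, inf]

(a, b) ≡ (-104377, -29) mod (ℚ^×)²; places V = {2, 3, 5, 7, 13, 17, 29, 31, 37, ∞}.
(a,b)_∞: sgn(-104377)=−, sgn(-29)=−, so -1.
(a,b)_2: α=10, β=10; u≡7, v≡3 (mod 8); ε(u)ε(v)=1·1, αω(v)=10·1, βω(u)=10·0; sum ≡ 1  ⇒  -1.
(a,b)_13: α=-1, u≡11; β=0, v≡9 (mod 13); (11|13)=-1, (9|13)=+1; sign (−1)^0·-1^0·+1^-1 = +1.
(a,b)_29: α=2, u≡25; β=3, v≡16 (mod 29); (25|29)=+1, (16|29)=+1; sign (−1)^0·+1^3·+1^2 = +1.
(a,b)_5: α=2, u≡3; β=2, v≡4 (mod 5); (3|5)=-1, (4|5)=+1; sign (−1)^0·-1^2·+1^2 = +1.
(a,b)_7: α=3, u≡3; β=6, v≡5 (mod 7); (3|7)=-1, (5|7)=-1; sign (−1)^0·-1^6·-1^3 = -1.
(a,b)_37: α=1, u≡36; β=2, v≡14 (mod 37); (36|37)=+1, (14|37)=-1; sign (−1)^0·+1^2·-1^1 = -1.
(a,b)_31: α=1, u≡6; β=2, v≡5 (mod 31); (6|31)=-1, (5|31)=+1; sign (−1)^0·-1^2·+1^1 = +1.
(a,b)_17: α=-4, u≡3; β=-6, v≡12 (mod 17); (3|17)=-1, (12|17)=-1; sign (−1)^0·-1^-6·-1^-4 = +1.
(a,b)_3: α=2, u≡2; β=2, v≡1 (mod 3); (2|3)=-1, (1|3)=+1; sign (−1)^0·-1^2·+1^2 = +1.
(-104377, -29 / ℚ) ramifies at {2, 7, 37, ∞}: a division algebra.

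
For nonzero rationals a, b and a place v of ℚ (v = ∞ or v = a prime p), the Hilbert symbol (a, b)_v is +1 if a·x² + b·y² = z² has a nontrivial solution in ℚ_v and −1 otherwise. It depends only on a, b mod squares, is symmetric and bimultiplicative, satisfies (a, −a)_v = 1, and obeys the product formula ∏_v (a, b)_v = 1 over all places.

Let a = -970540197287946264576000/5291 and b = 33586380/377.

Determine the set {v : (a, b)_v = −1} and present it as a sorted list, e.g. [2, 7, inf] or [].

[37, 41]

Mod squares: a ≡ -534734915, b ≡ 209235. Check v ∈ {∞, 2, 3, 5, 11, 13, 17, 29, 37, 41}.
v=41: a=41^3·(≡18), b=41^2·(≡17) mod 41; (18|41)=+1, (17|41)=-1; (−1)^{3·2·20}·(+1)^2·(-1)^3 = -1.
v=37: a=37^-1·(≡16), b=37^1·(≡8) mod 37; (16|37)=+1, (8|37)=-1; (−1)^{-1·1·18}·(+1)^1·(-1)^-1 = -1.
v=13: a=13^-1·(≡3), b=13^-1·(≡3) mod 13; (3|13)=+1, (3|13)=+1; (−1)^{-1·-1·6}·(+1)^-1·(+1)^-1 = +1.
v=11: a=11^-1·(≡10), b=11^0·(≡1) mod 11; (10|11)=-1, (1|11)=+1; (−1)^{-1·0·5}·(-1)^0·(+1)^-1 = +1.
v=17: a=17^1·(≡12), b=17^0·(≡8) mod 17; (12|17)=-1, (8|17)=+1; (−1)^{1·0·8}·(-1)^0·(+1)^1 = +1.
v=29: a=29^1·(≡20), b=29^-1·(≡9) mod 29; (20|29)=+1, (9|29)=+1; (−1)^{1·-1·14}·(+1)^-1·(+1)^1 = +1.
v=3: a=3^20·(≡1), b=3^3·(≡1) mod 3; (1|3)=+1, (1|3)=+1; (−1)^{20·3·1}·(+1)^3·(+1)^20 = +1.
v=2: v_2(a)=16, v_2(b)=2; units ≡ 5, 3 (mod 8); ε·ε+αω+βω = 0·1+16·1+2·1 ≡ 0  ⇒  (a,b)_2 = +1.
v=5: a=5^3·(≡2), b=5^1·(≡3) mod 5; (2|5)=-1, (3|5)=-1; (−1)^{3·1·2}·(-1)^1·(-1)^3 = +1.
v=∞: -534734915 < 0 and 209235 > 0  ⇒  (a,b)_∞ = +1.
Ram(-534734915, 209235) = {37, 41}; no ℚ_37-point on the conic.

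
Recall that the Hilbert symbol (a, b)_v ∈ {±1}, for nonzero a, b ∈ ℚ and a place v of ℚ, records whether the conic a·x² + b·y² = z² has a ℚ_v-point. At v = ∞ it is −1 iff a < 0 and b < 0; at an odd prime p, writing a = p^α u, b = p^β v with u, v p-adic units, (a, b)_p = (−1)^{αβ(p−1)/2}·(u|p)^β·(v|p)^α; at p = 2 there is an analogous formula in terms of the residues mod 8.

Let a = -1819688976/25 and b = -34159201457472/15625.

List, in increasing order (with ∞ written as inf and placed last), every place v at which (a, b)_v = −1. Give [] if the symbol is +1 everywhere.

Mod squares: a ≡ -156009, b ≡ -2028117. Check v ∈ {∞, 2, 3, 5, 7, 13, 17, 19, 23}.
v=13: a=13^0·(≡1), b=13^1·(≡1) mod 13; (1|13)=+1, (1|13)=+1; (−1)^{0·1·6}·(+1)^1·(+1)^0 = +1.
v=19: a=19^1·(≡1), b=19^3·(≡12) mod 19; (1|19)=+1, (12|19)=-1; (−1)^{1·3·9}·(+1)^3·(-1)^1 = +1.
v=17: a=17^1·(≡5), b=17^1·(≡12) mod 17; (5|17)=-1, (12|17)=-1; (−1)^{1·1·8}·(-1)^1·(-1)^1 = +1.
v=5: a=5^-2·(≡4), b=5^-6·(≡3) mod 5; (4|5)=+1, (3|5)=-1; (−1)^{-2·-6·2}·(+1)^-6·(-1)^-2 = +1.
v=7: a=7^1·(≡4), b=7^1·(≡3) mod 7; (4|7)=+1, (3|7)=-1; (−1)^{1·1·3}·(+1)^1·(-1)^1 = +1.
v=23: a=23^1·(≡3), b=23^1·(≡3) mod 23; (3|23)=+1, (3|23)=+1; (−1)^{1·1·11}·(+1)^1·(+1)^1 = -1.
v=2: v_2(a)=4, v_2(b)=6; units ≡ 7, 3 (mod 8); ε·ε+αω+βω = 1·1+4·1+6·0 ≡ 1  ⇒  (a,b)_2 = -1.
v=3: a=3^7·(≡2), b=3^7·(≡2) mod 3; (2|3)=-1, (2|3)=-1; (−1)^{7·7·1}·(-1)^7·(-1)^7 = -1.
v=∞: -156009 < 0 and -2028117 < 0  ⇒  (a,b)_∞ = -1.
(-156009, -2028117 / ℚ) ramifies at {2, 3, 23, ∞}: a division algebra.

[2, 3, 23, inf]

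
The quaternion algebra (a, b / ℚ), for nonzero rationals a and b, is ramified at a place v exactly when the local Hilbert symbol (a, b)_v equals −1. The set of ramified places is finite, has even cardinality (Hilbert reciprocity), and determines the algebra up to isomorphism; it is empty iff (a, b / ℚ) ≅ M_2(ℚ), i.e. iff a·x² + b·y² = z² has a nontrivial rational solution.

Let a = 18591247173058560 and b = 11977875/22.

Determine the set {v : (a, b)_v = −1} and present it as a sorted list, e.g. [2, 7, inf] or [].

[2, 5]

Mod squares: a ≡ 10010, b ≡ 770. Check v ∈ {∞, 2, 3, 5, 7, 11, 13}.
v=2: v_2(a)=15, v_2(b)=-1; units ≡ 5, 1 (mod 8); ε·ε+αω+βω = 0·0+15·0+-1·1 ≡ 1  ⇒  (a,b)_2 = -1.
v=13: a=13^5·(≡9), b=13^2·(≡10) mod 13; (9|13)=+1, (10|13)=+1; (−1)^{5·2·6}·(+1)^2·(+1)^5 = +1.
v=11: a=11^1·(≡7), b=11^-1·(≡4) mod 11; (7|11)=-1, (4|11)=+1; (−1)^{1·-1·5}·(-1)^-1·(+1)^1 = +1.
v=7: a=7^3·(≡4), b=7^1·(≡3) mod 7; (4|7)=+1, (3|7)=-1; (−1)^{3·1·3}·(+1)^1·(-1)^3 = +1.
v=5: a=5^1·(≡2), b=5^3·(≡4) mod 5; (2|5)=-1, (4|5)=+1; (−1)^{1·3·2}·(-1)^3·(+1)^1 = -1.
v=3: a=3^4·(≡2), b=3^4·(≡2) mod 3; (2|3)=-1, (2|3)=-1; (−1)^{4·4·1}·(-1)^4·(-1)^4 = +1.
v=∞: 10010 > 0 and 770 > 0  ⇒  (a,b)_∞ = +1.
Ram(10010, 770) = {2, 5}; no ℚ_2-point on the conic.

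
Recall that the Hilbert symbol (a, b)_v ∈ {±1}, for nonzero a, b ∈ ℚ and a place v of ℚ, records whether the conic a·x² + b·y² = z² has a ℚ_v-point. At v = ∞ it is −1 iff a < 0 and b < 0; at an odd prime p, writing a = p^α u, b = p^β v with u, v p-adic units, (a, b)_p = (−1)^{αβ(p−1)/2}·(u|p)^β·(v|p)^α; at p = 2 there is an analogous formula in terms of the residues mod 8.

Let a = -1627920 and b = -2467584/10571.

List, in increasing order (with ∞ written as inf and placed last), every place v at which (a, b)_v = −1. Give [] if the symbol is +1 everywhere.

[2, 7, 19, inf]

(a, b) ≡ (-11305, -1309) mod (ℚ^×)²; places V = {2, 3, 5, 7, 11, 17, 19, 31, ∞}.
(a,b)_3: α=2, u≡2; β=4, v≡2 (mod 3); (2|3)=-1, (2|3)=-1; sign (−1)^0·-1^4·-1^2 = +1.
(a,b)_7: α=1, u≡1; β=1, v≡1 (mod 7); (1|7)=+1, (1|7)=+1; sign (−1)^1·+1^1·+1^1 = -1.
(a,b)_17: α=1, u≡1; β=1, v≡2 (mod 17); (1|17)=+1, (2|17)=+1; sign (−1)^0·+1^1·+1^1 = +1.
(a,b)_5: α=1, u≡1; β=0, v≡1 (mod 5); (1|5)=+1, (1|5)=+1; sign (−1)^0·+1^0·+1^1 = +1.
(a,b)_31: α=0, u≡14; β=-2, v≡24 (mod 31); (14|31)=+1, (24|31)=-1; sign (−1)^0·+1^-2·-1^0 = +1.
(a,b)_19: α=1, u≡10; β=0, v≡14 (mod 19); (10|19)=-1, (14|19)=-1; sign (−1)^0·-1^0·-1^1 = -1.
(a,b)_∞: sgn(-11305)=−, sgn(-1309)=−, so -1.
(a,b)_2: α=4, β=8; u≡7, v≡3 (mod 8); ε(u)ε(v)=1·1, αω(v)=4·1, βω(u)=8·0; sum ≡ 1  ⇒  -1.
(a,b)_11: α=0, u≡3; β=-1, v≡6 (mod 11); (3|11)=+1, (6|11)=-1; sign (−1)^0·+1^-1·-1^0 = +1.
|Ram(-11305, -1309)| = 4, even; anisotropic at {2, 7, 19, ∞}.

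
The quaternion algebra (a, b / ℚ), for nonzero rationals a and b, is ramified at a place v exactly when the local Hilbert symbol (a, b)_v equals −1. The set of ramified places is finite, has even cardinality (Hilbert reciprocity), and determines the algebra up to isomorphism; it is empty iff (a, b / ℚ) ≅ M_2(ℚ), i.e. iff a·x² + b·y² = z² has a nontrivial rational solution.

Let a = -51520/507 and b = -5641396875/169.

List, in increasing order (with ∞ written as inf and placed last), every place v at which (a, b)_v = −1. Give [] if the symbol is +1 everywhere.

(a, b) ≡ (-2415, -111435) mod (ℚ^×)²; places V = {2, 3, 5, 7, 13, 17, 19, 23, ∞}.
(a,b)_2: α=6, β=0; u≡1, v≡5 (mod 8); ε(u)ε(v)=0·0, αω(v)=6·1, βω(u)=0·0; sum ≡ 0  ⇒  +1.
(a,b)_3: α=-1, u≡2; β=5, v≡1 (mod 3); (2|3)=-1, (1|3)=+1; sign (−1)^1·-1^5·+1^-1 = +1.
(a,b)_∞: sgn(-2415)=−, sgn(-111435)=−, so -1.
(a,b)_13: α=-2, u≡4; β=-2, v≡3 (mod 13); (4|13)=+1, (3|13)=+1; sign (−1)^0·+1^-2·+1^-2 = +1.
(a,b)_7: α=1, u≡6; β=0, v≡5 (mod 7); (6|7)=-1, (5|7)=-1; sign (−1)^0·-1^0·-1^1 = -1.
(a,b)_5: α=1, u≡3; β=5, v≡2 (mod 5); (3|5)=-1, (2|5)=-1; sign (−1)^0·-1^5·-1^1 = +1.
(a,b)_19: α=0, u≡5; β=1, v≡11 (mod 19); (5|19)=+1, (11|19)=+1; sign (−1)^0·+1^1·+1^0 = +1.
(a,b)_17: α=0, u≡9; β=1, v≡7 (mod 17); (9|17)=+1, (7|17)=-1; sign (−1)^0·+1^1·-1^0 = +1.
(a,b)_23: α=1, u≡14; β=1, v≡2 (mod 23); (14|23)=-1, (2|23)=+1; sign (−1)^1·-1^1·+1^1 = +1.
(-2415, -111435 / ℚ) ramifies at {7, ∞}: a division algebra.

[7, inf]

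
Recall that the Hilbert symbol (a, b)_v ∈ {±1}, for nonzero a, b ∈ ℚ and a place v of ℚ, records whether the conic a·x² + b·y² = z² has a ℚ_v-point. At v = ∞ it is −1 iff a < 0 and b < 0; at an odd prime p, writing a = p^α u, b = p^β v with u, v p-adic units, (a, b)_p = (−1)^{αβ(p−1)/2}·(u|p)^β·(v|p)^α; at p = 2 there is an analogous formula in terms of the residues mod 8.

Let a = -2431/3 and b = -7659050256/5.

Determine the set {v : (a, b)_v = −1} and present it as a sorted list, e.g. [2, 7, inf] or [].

[2, 5, 11, 13, 17, inf]

Mod squares: a ≡ -7293, b ≡ -5. Check v ∈ {∞, 2, 3, 5, 11, 13, 17}.
v=17: a=17^1·(≡9), b=17^2·(≡5) mod 17; (9|17)=+1, (5|17)=-1; (−1)^{1·2·8}·(+1)^2·(-1)^1 = -1.
v=∞: -7293 < 0 and -5 < 0  ⇒  (a,b)_∞ = -1.
v=2: v_2(a)=0, v_2(b)=4; units ≡ 3, 3 (mod 8); ε·ε+αω+βω = 1·1+0·1+4·1 ≡ 1  ⇒  (a,b)_2 = -1.
v=5: a=5^0·(≡3), b=5^-1·(≡4) mod 5; (3|5)=-1, (4|5)=+1; (−1)^{0·-1·2}·(-1)^-1·(+1)^0 = -1.
v=11: a=11^1·(≡7), b=11^2·(≡7) mod 11; (7|11)=-1, (7|11)=-1; (−1)^{1·2·5}·(-1)^2·(-1)^1 = -1.
v=13: a=13^1·(≡7), b=13^2·(≡7) mod 13; (7|13)=-1, (7|13)=-1; (−1)^{1·2·6}·(-1)^2·(-1)^1 = -1.
v=3: a=3^-1·(≡2), b=3^4·(≡1) mod 3; (2|3)=-1, (1|3)=+1; (−1)^{-1·4·1}·(-1)^4·(+1)^-1 = +1.
Ram(-7293, -5) = {2, 5, 11, 13, 17, ∞}; no ℚ_2-point on the conic.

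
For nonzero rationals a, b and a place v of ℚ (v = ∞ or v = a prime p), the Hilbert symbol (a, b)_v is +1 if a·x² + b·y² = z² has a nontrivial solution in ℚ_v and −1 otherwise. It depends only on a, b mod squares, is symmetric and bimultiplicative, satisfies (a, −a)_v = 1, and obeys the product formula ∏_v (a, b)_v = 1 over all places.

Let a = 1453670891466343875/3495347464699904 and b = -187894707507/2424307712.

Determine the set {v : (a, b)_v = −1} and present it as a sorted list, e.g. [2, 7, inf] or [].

[3, 13]

Mod squares: a ≡ 2145, b ≡ -6. Check v ∈ {∞, 2, 3, 5, 11, 13, 17, 23, 31}.
v=11: a=11^-1·(≡2), b=11^0·(≡5) mod 11; (2|11)=-1, (5|11)=+1; (−1)^{-1·0·5}·(-1)^0·(+1)^-1 = +1.
v=5: a=5^3·(≡4), b=5^0·(≡4) mod 5; (4|5)=+1, (4|5)=+1; (−1)^{3·0·2}·(+1)^0·(+1)^3 = +1.
v=13: a=13^3·(≡10), b=13^2·(≡5) mod 13; (10|13)=+1, (5|13)=-1; (−1)^{3·2·6}·(+1)^2·(-1)^3 = -1.
v=31: a=31^2·(≡11), b=31^2·(≡8) mod 31; (11|31)=-1, (8|31)=+1; (−1)^{2·2·15}·(-1)^2·(+1)^2 = +1.
v=2: v_2(a)=-40, v_2(b)=-23; units ≡ 1, 5 (mod 8); ε·ε+αω+βω = 0·0+-40·1+-23·0 ≡ 0  ⇒  (a,b)_2 = +1.
v=17: a=17^-2·(≡7), b=17^-2·(≡5) mod 17; (7|17)=-1, (5|17)=-1; (−1)^{-2·-2·8}·(-1)^-2·(-1)^-2 = +1.
v=3: a=3^9·(≡1), b=3^7·(≡1) mod 3; (1|3)=+1, (1|3)=+1; (−1)^{9·7·1}·(+1)^7·(+1)^9 = -1.
v=23: a=23^4·(≡9), b=23^2·(≡19) mod 23; (9|23)=+1, (19|23)=-1; (−1)^{4·2·11}·(+1)^2·(-1)^4 = +1.
v=∞: 2145 > 0 and -6 < 0  ⇒  (a,b)_∞ = +1.
Ram(2145, -6) = {3, 13}; no ℚ_3-point on the conic.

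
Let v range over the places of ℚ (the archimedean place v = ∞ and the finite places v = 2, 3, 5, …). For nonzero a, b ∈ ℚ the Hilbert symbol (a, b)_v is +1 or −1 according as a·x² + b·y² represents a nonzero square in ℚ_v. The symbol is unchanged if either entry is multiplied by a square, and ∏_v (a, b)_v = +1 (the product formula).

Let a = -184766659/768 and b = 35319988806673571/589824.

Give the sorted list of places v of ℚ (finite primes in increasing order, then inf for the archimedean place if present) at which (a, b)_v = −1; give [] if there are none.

(a, b) ≡ (-5313, 299) mod (ℚ^×)²; places V = {2, 3, 7, 11, 13, 17, 19, 23, ∞}.
(a,b)_2: α=-8, β=-16; u≡7, v≡3 (mod 8); ε(u)ε(v)=1·1, αω(v)=-8·1, βω(u)=-16·0; sum ≡ 1  ⇒  -1.
(a,b)_∞: sgn(-5313)=−, sgn(299)=+, so +1.
(a,b)_13: α=0, u≡1; β=1, v≡12 (mod 13); (1|13)=+1, (12|13)=+1; sign (−1)^0·+1^1·+1^0 = +1.
(a,b)_7: α=1, u≡4; β=2, v≡5 (mod 7); (4|7)=+1, (5|7)=-1; sign (−1)^0·+1^2·-1^1 = -1.
(a,b)_19: α=2, u≡17; β=4, v≡14 (mod 19); (17|19)=+1, (14|19)=-1; sign (−1)^0·+1^4·-1^2 = +1.
(a,b)_11: α=1, u≡1; β=2, v≡8 (mod 11); (1|11)=+1, (8|11)=-1; sign (−1)^0·+1^2·-1^1 = -1.
(a,b)_17: α=2, u≡13; β=2, v≡7 (mod 17); (13|17)=+1, (7|17)=-1; sign (−1)^0·+1^2·-1^2 = +1.
(a,b)_23: α=1, u≡17; β=3, v≡13 (mod 23); (17|23)=-1, (13|23)=+1; sign (−1)^1·-1^3·+1^1 = +1.
(a,b)_3: α=-1, u≡2; β=-2, v≡2 (mod 3); (2|3)=-1, (2|3)=-1; sign (−1)^0·-1^-2·-1^-1 = -1.
Ram(-5313, 299) = {2, 3, 7, 11}; no ℚ_2-point on the conic.

[2, 3, 7, 11]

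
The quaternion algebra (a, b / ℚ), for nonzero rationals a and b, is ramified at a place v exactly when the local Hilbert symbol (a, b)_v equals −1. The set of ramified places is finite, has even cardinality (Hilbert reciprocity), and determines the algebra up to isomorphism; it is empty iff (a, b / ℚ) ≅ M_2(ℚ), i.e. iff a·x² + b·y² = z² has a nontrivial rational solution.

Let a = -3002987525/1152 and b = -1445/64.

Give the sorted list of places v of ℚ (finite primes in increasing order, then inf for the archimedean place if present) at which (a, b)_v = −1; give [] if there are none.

[5, 17, 37, inf]

(a, b) ≡ (-1258, -5) mod (ℚ^×)²; places V = {2, 3, 5, 17, 19, 23, 37, ∞}.
(a,b)_23: α=2, u≡10; β=0, v≡13 (mod 23); (10|23)=-1, (13|23)=+1; sign (−1)^0·-1^0·+1^2 = +1.
(a,b)_17: α=1, u≡14; β=2, v≡14 (mod 17); (14|17)=-1, (14|17)=-1; sign (−1)^0·-1^2·-1^1 = -1.
(a,b)_5: α=2, u≡2; β=1, v≡4 (mod 5); (2|5)=-1, (4|5)=+1; sign (−1)^0·-1^1·+1^2 = -1.
(a,b)_∞: sgn(-1258)=−, sgn(-5)=−, so -1.
(a,b)_2: α=-7, β=-6; u≡3, v≡3 (mod 8); ε(u)ε(v)=1·1, αω(v)=-7·1, βω(u)=-6·1; sum ≡ 0  ⇒  +1.
(a,b)_19: α=2, u≡3; β=0, v≡8 (mod 19); (3|19)=-1, (8|19)=-1; sign (−1)^0·-1^0·-1^2 = +1.
(a,b)_37: α=1, u≡16; β=0, v≡15 (mod 37); (16|37)=+1, (15|37)=-1; sign (−1)^0·+1^0·-1^1 = -1.
(a,b)_3: α=-2, u≡2; β=0, v≡1 (mod 3); (2|3)=-1, (1|3)=+1; sign (−1)^0·-1^0·+1^-2 = +1.
|Ram(-1258, -5)| = 4, even; anisotropic at {5, 17, 37, ∞}.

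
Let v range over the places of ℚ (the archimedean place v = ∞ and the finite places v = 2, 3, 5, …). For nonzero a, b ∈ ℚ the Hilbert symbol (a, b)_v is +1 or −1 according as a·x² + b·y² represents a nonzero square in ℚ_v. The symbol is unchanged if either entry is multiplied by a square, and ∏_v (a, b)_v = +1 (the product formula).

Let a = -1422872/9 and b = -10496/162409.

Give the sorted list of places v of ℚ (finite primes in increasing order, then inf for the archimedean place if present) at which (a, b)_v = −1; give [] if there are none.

[23, inf]

Mod squares: a ≡ -355718, b ≡ -41. Check v ∈ {∞, 2, 3, 11, 13, 19, 23, 31, 37, 41}.
v=2: v_2(a)=3, v_2(b)=8; units ≡ 5, 7 (mod 8); ε·ε+αω+βω = 0·1+3·0+8·1 ≡ 0  ⇒  (a,b)_2 = +1.
v=31: a=31^0·(≡10), b=31^-2·(≡12) mod 31; (10|31)=+1, (12|31)=-1; (−1)^{0·-2·15}·(+1)^-2·(-1)^0 = +1.
v=11: a=11^1·(≡7), b=11^0·(≡4) mod 11; (7|11)=-1, (4|11)=+1; (−1)^{1·0·5}·(-1)^0·(+1)^1 = +1.
v=3: a=3^-2·(≡1), b=3^0·(≡1) mod 3; (1|3)=+1, (1|3)=+1; (−1)^{-2·0·1}·(+1)^0·(+1)^-2 = +1.
v=19: a=19^1·(≡18), b=19^0·(≡9) mod 19; (18|19)=-1, (9|19)=+1; (−1)^{1·0·9}·(-1)^0·(+1)^1 = +1.
v=13: a=13^0·(≡12), b=13^-2·(≡5) mod 13; (12|13)=+1, (5|13)=-1; (−1)^{0·-2·6}·(+1)^-2·(-1)^0 = +1.
v=23: a=23^1·(≡16), b=23^0·(≡14) mod 23; (16|23)=+1, (14|23)=-1; (−1)^{1·0·11}·(+1)^0·(-1)^1 = -1.
v=∞: -355718 < 0 and -41 < 0  ⇒  (a,b)_∞ = -1.
v=37: a=37^1·(≡15), b=37^0·(≡10) mod 37; (15|37)=-1, (10|37)=+1; (−1)^{1·0·18}·(-1)^0·(+1)^1 = +1.
v=41: a=41^0·(≡31), b=41^1·(≡9) mod 41; (31|41)=+1, (9|41)=+1; (−1)^{0·1·20}·(+1)^1·(+1)^0 = +1.
(-355718, -41 / ℚ) ramifies at {23, ∞}: a division algebra.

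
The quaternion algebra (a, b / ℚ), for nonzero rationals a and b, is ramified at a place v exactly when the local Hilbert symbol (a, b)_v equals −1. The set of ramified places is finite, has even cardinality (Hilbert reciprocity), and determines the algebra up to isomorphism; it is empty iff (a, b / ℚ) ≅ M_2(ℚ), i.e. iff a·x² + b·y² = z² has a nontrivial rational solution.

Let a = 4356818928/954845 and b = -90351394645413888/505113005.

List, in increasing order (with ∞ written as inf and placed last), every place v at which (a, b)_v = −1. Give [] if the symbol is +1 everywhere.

Mod squares: a ≡ 35, b ≡ -85. Check v ∈ {∞, 2, 3, 5, 7, 11, 17, 19, 23, 41}.
v=11: a=11^2·(≡6), b=11^0·(≡3) mod 11; (6|11)=-1, (3|11)=+1; (−1)^{2·0·5}·(-1)^0·(+1)^2 = +1.
v=5: a=5^-1·(≡2), b=5^-1·(≡2) mod 5; (2|5)=-1, (2|5)=-1; (−1)^{-1·-1·2}·(-1)^-1·(-1)^-1 = +1.
v=7: a=7^3·(≡5), b=7^6·(≡3) mod 7; (5|7)=-1, (3|7)=-1; (−1)^{3·6·3}·(-1)^6·(-1)^3 = -1.
v=41: a=41^0·(≡38), b=41^2·(≡3) mod 41; (38|41)=-1, (3|41)=-1; (−1)^{0·2·20}·(-1)^2·(-1)^0 = +1.
v=∞: 35 > 0 and -85 < 0  ⇒  (a,b)_∞ = +1.
v=17: a=17^0·(≡1), b=17^1·(≡10) mod 17; (1|17)=+1, (10|17)=-1; (−1)^{0·1·8}·(+1)^1·(-1)^0 = +1.
v=2: v_2(a)=4, v_2(b)=12; units ≡ 3, 3 (mod 8); ε·ε+αω+βω = 1·1+4·1+12·1 ≡ 1  ⇒  (a,b)_2 = -1.
v=19: a=19^-2·(≡16), b=19^-2·(≡15) mod 19; (16|19)=+1, (15|19)=-1; (−1)^{-2·-2·9}·(+1)^-2·(-1)^-2 = +1.
v=3: a=3^8·(≡2), b=3^8·(≡2) mod 3; (2|3)=-1, (2|3)=-1; (−1)^{8·8·1}·(-1)^8·(-1)^8 = +1.
v=23: a=23^-2·(≡4), b=23^-4·(≡21) mod 23; (4|23)=+1, (21|23)=-1; (−1)^{-2·-4·11}·(+1)^-4·(-1)^-2 = +1.
|Ram(35, -85)| = 2, even; anisotropic at {2, 7}.

[2, 7]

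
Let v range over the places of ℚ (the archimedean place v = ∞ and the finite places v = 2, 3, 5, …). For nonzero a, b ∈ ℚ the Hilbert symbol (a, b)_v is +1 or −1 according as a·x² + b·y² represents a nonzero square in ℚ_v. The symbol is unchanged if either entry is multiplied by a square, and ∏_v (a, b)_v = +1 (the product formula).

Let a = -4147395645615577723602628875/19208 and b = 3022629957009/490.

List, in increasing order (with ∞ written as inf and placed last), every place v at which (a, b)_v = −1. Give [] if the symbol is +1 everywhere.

[3, 13, 17, 19]

Mod squares: a ≡ -13110, b ≡ 152490. Check v ∈ {∞, 2, 3, 5, 7, 13, 17, 19, 23}.
v=13: a=13^6·(≡7), b=13^3·(≡1) mod 13; (7|13)=-1, (1|13)=+1; (−1)^{6·3·6}·(-1)^3·(+1)^6 = -1.
v=17: a=17^2·(≡6), b=17^1·(≡12) mod 17; (6|17)=-1, (12|17)=-1; (−1)^{2·1·8}·(-1)^1·(-1)^2 = -1.
v=∞: -13110 < 0 and 152490 > 0  ⇒  (a,b)_∞ = +1.
v=23: a=23^3·(≡20), b=23^1·(≡8) mod 23; (20|23)=-1, (8|23)=+1; (−1)^{3·1·11}·(-1)^1·(+1)^3 = +1.
v=19: a=19^7·(≡12), b=19^4·(≡2) mod 19; (12|19)=-1, (2|19)=-1; (−1)^{7·4·9}·(-1)^4·(-1)^7 = -1.
v=5: a=5^3·(≡3), b=5^-1·(≡3) mod 5; (3|5)=-1, (3|5)=-1; (−1)^{3·-1·2}·(-1)^-1·(-1)^3 = +1.
v=3: a=3^7·(≡1), b=3^3·(≡1) mod 3; (1|3)=+1, (1|3)=+1; (−1)^{7·3·1}·(+1)^3·(+1)^7 = -1.
v=2: v_2(a)=-3, v_2(b)=-1; units ≡ 5, 5 (mod 8); ε·ε+αω+βω = 0·0+-3·1+-1·1 ≡ 0  ⇒  (a,b)_2 = +1.
v=7: a=7^-4·(≡2), b=7^-2·(≡4) mod 7; (2|7)=+1, (4|7)=+1; (−1)^{-4·-2·3}·(+1)^-2·(+1)^-4 = +1.
|Ram(-13110, 152490)| = 4, even; anisotropic at {3, 13, 17, 19}.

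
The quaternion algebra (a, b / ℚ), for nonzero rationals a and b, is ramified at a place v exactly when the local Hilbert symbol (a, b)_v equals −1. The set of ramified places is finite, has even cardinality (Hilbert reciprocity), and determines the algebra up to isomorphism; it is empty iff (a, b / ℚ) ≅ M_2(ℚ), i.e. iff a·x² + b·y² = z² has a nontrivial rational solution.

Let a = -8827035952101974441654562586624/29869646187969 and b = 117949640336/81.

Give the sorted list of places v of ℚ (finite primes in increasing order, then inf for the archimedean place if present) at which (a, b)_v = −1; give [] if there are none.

(a, b) ≡ (-1219, 41) mod (ℚ^×)²; places V = {2, 3, 7, 11, 17, 23, 31, 41, 53, ∞}.
(a,b)_3: α=-16, u≡2; β=-4, v≡2 (mod 3); (2|3)=-1, (2|3)=-1; sign (−1)^0·-1^-4·-1^-16 = +1.
(a,b)_2: α=24, β=4; u≡5, v≡1 (mod 8); ε(u)ε(v)=0·0, αω(v)=24·0, βω(u)=4·1; sum ≡ 0  ⇒  +1.
(a,b)_7: α=-4, u≡3; β=0, v≡6 (mod 7); (3|7)=-1, (6|7)=-1; sign (−1)^0·-1^0·-1^-4 = +1.
(a,b)_17: α=-2, u≡10; β=0, v≡11 (mod 17); (10|17)=-1, (11|17)=-1; sign (−1)^0·-1^0·-1^-2 = +1.
(a,b)_31: α=2, u≡11; β=0, v≡1 (mod 31); (11|31)=-1, (1|31)=+1; sign (−1)^0·-1^0·+1^2 = +1.
(a,b)_11: α=2, u≡8; β=2, v≡7 (mod 11); (8|11)=-1, (7|11)=-1; sign (−1)^0·-1^2·-1^2 = +1.
(a,b)_41: α=2, u≡7; β=1, v≡18 (mod 41); (7|41)=-1, (18|41)=+1; sign (−1)^0·-1^1·+1^2 = -1.
(a,b)_∞: sgn(-1219)=−, sgn(41)=+, so +1.
(a,b)_53: α=5, u≡30; β=2, v≡12 (mod 53); (30|53)=-1, (12|53)=-1; sign (−1)^0·-1^2·-1^5 = -1.
(a,b)_23: α=5, u≡3; β=2, v≡18 (mod 23); (3|23)=+1, (18|23)=+1; sign (−1)^0·+1^2·+1^5 = +1.
Ram(-1219, 41) = {41, 53}; no ℚ_41-point on the conic.

[41, 53]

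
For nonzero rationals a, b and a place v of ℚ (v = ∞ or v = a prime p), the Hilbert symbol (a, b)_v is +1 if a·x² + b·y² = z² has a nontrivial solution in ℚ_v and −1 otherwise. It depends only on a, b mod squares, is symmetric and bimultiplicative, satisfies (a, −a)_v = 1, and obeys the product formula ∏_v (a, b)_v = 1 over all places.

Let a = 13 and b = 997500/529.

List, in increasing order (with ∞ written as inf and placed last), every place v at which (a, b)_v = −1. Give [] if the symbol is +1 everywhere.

[7, 19]

(a, b) ≡ (13, 399) mod (ℚ^×)²; places V = {2, 3, 5, 7, 13, 19, 23, ∞}.
(a,b)_3: α=0, u≡1; β=1, v≡1 (mod 3); (1|3)=+1, (1|3)=+1; sign (−1)^0·+1^1·+1^0 = +1.
(a,b)_13: α=1, u≡1; β=0, v≡4 (mod 13); (1|13)=+1, (4|13)=+1; sign (−1)^0·+1^0·+1^1 = +1.
(a,b)_2: α=0, β=2; u≡5, v≡7 (mod 8); ε(u)ε(v)=0·1, αω(v)=0·0, βω(u)=2·1; sum ≡ 0  ⇒  +1.
(a,b)_19: α=0, u≡13; β=1, v≡18 (mod 19); (13|19)=-1, (18|19)=-1; sign (−1)^0·-1^1·-1^0 = -1.
(a,b)_5: α=0, u≡3; β=4, v≡4 (mod 5); (3|5)=-1, (4|5)=+1; sign (−1)^0·-1^4·+1^0 = +1.
(a,b)_7: α=0, u≡6; β=1, v≡2 (mod 7); (6|7)=-1, (2|7)=+1; sign (−1)^0·-1^1·+1^0 = -1.
(a,b)_23: α=0, u≡13; β=-2, v≡13 (mod 23); (13|23)=+1, (13|23)=+1; sign (−1)^0·+1^-2·+1^0 = +1.
(a,b)_∞: sgn(13)=+, sgn(399)=+, so +1.
|Ram(13, 399)| = 2, even; anisotropic at {7, 19}.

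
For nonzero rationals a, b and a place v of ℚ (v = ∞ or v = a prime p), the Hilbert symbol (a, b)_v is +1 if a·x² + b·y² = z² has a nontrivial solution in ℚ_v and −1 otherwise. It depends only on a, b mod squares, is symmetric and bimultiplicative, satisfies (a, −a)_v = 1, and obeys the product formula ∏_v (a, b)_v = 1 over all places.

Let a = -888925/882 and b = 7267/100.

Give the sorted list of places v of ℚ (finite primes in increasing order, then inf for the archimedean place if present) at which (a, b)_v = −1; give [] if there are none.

(a, b) ≡ (-74, 43) mod (ℚ^×)²; places V = {2, 3, 5, 7, 13, 31, 37, 43, ∞}.
(a,b)_3: α=-2, u≡1; β=0, v≡1 (mod 3); (1|3)=+1, (1|3)=+1; sign (−1)^0·+1^0·+1^-2 = +1.
(a,b)_37: α=1, u≡2; β=0, v≡2 (mod 37); (2|37)=-1, (2|37)=-1; sign (−1)^0·-1^0·-1^1 = -1.
(a,b)_∞: sgn(-74)=−, sgn(43)=+, so +1.
(a,b)_7: α=-2, u≡3; β=0, v≡4 (mod 7); (3|7)=-1, (4|7)=+1; sign (−1)^0·-1^0·+1^-2 = +1.
(a,b)_5: α=2, u≡4; β=-2, v≡3 (mod 5); (4|5)=+1, (3|5)=-1; sign (−1)^0·+1^-2·-1^2 = +1.
(a,b)_13: α=0, u≡12; β=2, v≡12 (mod 13); (12|13)=+1, (12|13)=+1; sign (−1)^0·+1^2·+1^0 = +1.
(a,b)_2: α=-1, β=-2; u≡3, v≡3 (mod 8); ε(u)ε(v)=1·1, αω(v)=-1·1, βω(u)=-2·1; sum ≡ 0  ⇒  +1.
(a,b)_31: α=2, u≡7; β=0, v≡24 (mod 31); (7|31)=+1, (24|31)=-1; sign (−1)^0·+1^0·-1^2 = +1.
(a,b)_43: α=0, u≡28; β=1, v≡9 (mod 43); (28|43)=-1, (9|43)=+1; sign (−1)^0·-1^1·+1^0 = -1.
Ram(-74, 43) = {37, 43}; no ℚ_37-point on the conic.

[37, 43]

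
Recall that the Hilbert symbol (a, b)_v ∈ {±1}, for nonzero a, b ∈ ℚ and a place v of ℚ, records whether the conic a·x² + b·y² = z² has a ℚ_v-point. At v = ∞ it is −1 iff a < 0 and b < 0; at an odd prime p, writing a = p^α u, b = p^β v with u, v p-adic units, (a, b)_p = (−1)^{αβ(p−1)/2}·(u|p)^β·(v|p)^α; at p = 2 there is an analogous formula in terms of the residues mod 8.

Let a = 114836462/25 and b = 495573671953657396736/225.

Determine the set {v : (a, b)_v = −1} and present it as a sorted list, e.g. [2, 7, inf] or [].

Mod squares: a ≡ 397358, b ≡ 169694. Check v ∈ {∞, 2, 3, 5, 7, 13, 17, 23, 29, 31}.
v=23: a=23^0·(≡19), b=23^1·(≡9) mod 23; (19|23)=-1, (9|23)=+1; (−1)^{0·1·11}·(-1)^1·(+1)^0 = -1.
v=17: a=17^3·(≡2), b=17^5·(≡14) mod 17; (2|17)=+1, (14|17)=-1; (−1)^{3·5·8}·(+1)^5·(-1)^3 = -1.
v=2: v_2(a)=1, v_2(b)=9; units ≡ 7, 7 (mod 8); ε·ε+αω+βω = 1·1+1·0+9·0 ≡ 1  ⇒  (a,b)_2 = -1.
v=29: a=29^1·(≡18), b=29^2·(≡26) mod 29; (18|29)=-1, (26|29)=-1; (−1)^{1·2·14}·(-1)^2·(-1)^1 = -1.
v=31: a=31^1·(≡6), b=31^3·(≡19) mod 31; (6|31)=-1, (19|31)=+1; (−1)^{1·3·15}·(-1)^3·(+1)^1 = +1.
v=5: a=5^-2·(≡2), b=5^-2·(≡4) mod 5; (2|5)=-1, (4|5)=+1; (−1)^{-2·-2·2}·(-1)^-2·(+1)^-2 = +1.
v=∞: 397358 > 0 and 169694 > 0  ⇒  (a,b)_∞ = +1.
v=13: a=13^1·(≡4), b=13^2·(≡2) mod 13; (4|13)=+1, (2|13)=-1; (−1)^{1·2·6}·(+1)^2·(-1)^1 = -1.
v=3: a=3^0·(≡2), b=3^-2·(≡2) mod 3; (2|3)=-1, (2|3)=-1; (−1)^{0·-2·1}·(-1)^-2·(-1)^0 = +1.
v=7: a=7^0·(≡5), b=7^1·(≡4) mod 7; (5|7)=-1, (4|7)=+1; (−1)^{0·1·3}·(-1)^1·(+1)^0 = -1.
|Ram(397358, 169694)| = 6, even; anisotropic at {2, 7, 13, 17, 23, 29}.

[2, 7, 13, 17, 23, 29]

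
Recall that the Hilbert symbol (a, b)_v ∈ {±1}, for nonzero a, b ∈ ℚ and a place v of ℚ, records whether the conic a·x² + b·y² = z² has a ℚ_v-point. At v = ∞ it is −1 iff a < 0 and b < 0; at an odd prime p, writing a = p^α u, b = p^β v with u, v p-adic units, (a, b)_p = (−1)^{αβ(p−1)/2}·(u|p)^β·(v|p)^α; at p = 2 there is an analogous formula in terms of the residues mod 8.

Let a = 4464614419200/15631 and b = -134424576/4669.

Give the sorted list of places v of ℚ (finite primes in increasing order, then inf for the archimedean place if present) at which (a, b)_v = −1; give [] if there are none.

Mod squares: a ≡ 957, b ≡ -68102034. Check v ∈ {∞, 2, 3, 5, 7, 11, 13, 17, 23, 29}.
v=3: a=3^3·(≡1), b=3^3·(≡1) mod 3; (1|3)=+1, (1|3)=+1; (−1)^{3·3·1}·(+1)^3·(+1)^3 = -1.
v=11: a=11^-1·(≡6), b=11^1·(≡9) mod 11; (6|11)=-1, (9|11)=+1; (−1)^{-1·1·5}·(-1)^1·(+1)^-1 = +1.
v=13: a=13^2·(≡6), b=13^1·(≡2) mod 13; (6|13)=-1, (2|13)=-1; (−1)^{2·1·6}·(-1)^1·(-1)^2 = -1.
v=23: a=23^2·(≡14), b=23^-1·(≡16) mod 23; (14|23)=-1, (16|23)=+1; (−1)^{2·-1·11}·(-1)^-1·(+1)^2 = -1.
v=7: a=7^-2·(≡3), b=7^-1·(≡4) mod 7; (3|7)=-1, (4|7)=+1; (−1)^{-2·-1·3}·(-1)^-1·(+1)^-2 = -1.
v=2: v_2(a)=8, v_2(b)=11; units ≡ 5, 7 (mod 8); ε·ε+αω+βω = 0·1+8·0+11·1 ≡ 1  ⇒  (a,b)_2 = -1.
v=17: a=17^2·(≡14), b=17^1·(≡14) mod 17; (14|17)=-1, (14|17)=-1; (−1)^{2·1·8}·(-1)^1·(-1)^2 = -1.
v=∞: 957 > 0 and -68102034 < 0  ⇒  (a,b)_∞ = +1.
v=5: a=5^2·(≡3), b=5^0·(≡1) mod 5; (3|5)=-1, (1|5)=+1; (−1)^{2·0·2}·(-1)^0·(+1)^2 = +1.
v=29: a=29^-1·(≡20), b=29^-1·(≡25) mod 29; (20|29)=+1, (25|29)=+1; (−1)^{-1·-1·14}·(+1)^-1·(+1)^-1 = +1.
(957, -68102034 / ℚ) ramifies at {2, 3, 7, 13, 17, 23}: a division algebra.

[2, 3, 7, 13, 17, 23]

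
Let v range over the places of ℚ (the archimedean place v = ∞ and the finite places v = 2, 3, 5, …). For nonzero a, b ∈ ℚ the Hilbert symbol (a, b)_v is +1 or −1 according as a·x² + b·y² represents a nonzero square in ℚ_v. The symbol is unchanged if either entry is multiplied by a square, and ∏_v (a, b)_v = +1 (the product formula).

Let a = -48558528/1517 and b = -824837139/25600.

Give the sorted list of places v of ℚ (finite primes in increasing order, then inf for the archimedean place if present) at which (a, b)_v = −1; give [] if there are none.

[17, 19, 37, inf]

Mod squares: a ≡ -14209739, b ≡ -779. Check v ∈ {∞, 2, 3, 5, 7, 17, 19, 29, 37, 41}.
v=5: a=5^0·(≡1), b=5^-2·(≡4) mod 5; (1|5)=+1, (4|5)=+1; (−1)^{0·-2·2}·(+1)^-2·(+1)^0 = +1.
v=7: a=7^0·(≡2), b=7^6·(≡3) mod 7; (2|7)=+1, (3|7)=-1; (−1)^{0·6·3}·(+1)^6·(-1)^0 = +1.
v=37: a=37^-1·(≡31), b=37^0·(≡6) mod 37; (31|37)=-1, (6|37)=-1; (−1)^{-1·0·18}·(-1)^0·(-1)^-1 = -1.
v=2: v_2(a)=6, v_2(b)=-10; units ≡ 5, 5 (mod 8); ε·ε+αω+βω = 0·0+6·1+-10·1 ≡ 0  ⇒  (a,b)_2 = +1.
v=∞: -14209739 < 0 and -779 < 0  ⇒  (a,b)_∞ = -1.
v=17: a=17^1·(≡6), b=17^0·(≡6) mod 17; (6|17)=-1, (6|17)=-1; (−1)^{1·0·8}·(-1)^0·(-1)^1 = -1.
v=41: a=41^-1·(≡24), b=41^1·(≡22) mod 41; (24|41)=-1, (22|41)=-1; (−1)^{-1·1·20}·(-1)^1·(-1)^-1 = +1.
v=3: a=3^4·(≡1), b=3^2·(≡1) mod 3; (1|3)=+1, (1|3)=+1; (−1)^{4·2·1}·(+1)^2·(+1)^4 = +1.
v=19: a=19^1·(≡1), b=19^1·(≡7) mod 19; (1|19)=+1, (7|19)=+1; (−1)^{1·1·9}·(+1)^1·(+1)^1 = -1.
v=29: a=29^1·(≡16), b=29^0·(≡4) mod 29; (16|29)=+1, (4|29)=+1; (−1)^{1·0·14}·(+1)^0·(+1)^1 = +1.
(-14209739, -779 / ℚ) ramifies at {17, 19, 37, ∞}: a division algebra.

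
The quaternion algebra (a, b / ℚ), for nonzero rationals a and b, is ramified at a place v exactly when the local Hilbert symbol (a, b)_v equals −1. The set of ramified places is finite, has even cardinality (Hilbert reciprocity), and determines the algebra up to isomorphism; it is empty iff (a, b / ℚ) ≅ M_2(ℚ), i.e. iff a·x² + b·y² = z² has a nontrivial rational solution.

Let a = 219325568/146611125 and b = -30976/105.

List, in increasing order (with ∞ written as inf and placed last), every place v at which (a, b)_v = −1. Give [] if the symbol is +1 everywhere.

[5, 7]

(a, b) ≡ (10, -105) mod (ℚ^×)²; places V = {2, 3, 5, 7, 11, 17, 19, ∞}.
(a,b)_5: α=-3, u≡2; β=-1, v≡4 (mod 5); (2|5)=-1, (4|5)=+1; sign (−1)^0·-1^-1·+1^-3 = -1.
(a,b)_19: α=-4, u≡14; β=0, v≡7 (mod 19); (14|19)=-1, (7|19)=+1; sign (−1)^0·-1^0·+1^-4 = +1.
(a,b)_7: α=2, u≡5; β=-1, v≡6 (mod 7); (5|7)=-1, (6|7)=-1; sign (−1)^0·-1^-1·-1^2 = -1.
(a,b)_17: α=2, u≡12; β=0, v≡5 (mod 17); (12|17)=-1, (5|17)=-1; sign (−1)^0·-1^0·-1^2 = +1.
(a,b)_2: α=7, β=8; u≡5, v≡7 (mod 8); ε(u)ε(v)=0·1, αω(v)=7·0, βω(u)=8·1; sum ≡ 0  ⇒  +1.
(a,b)_∞: sgn(10)=+, sgn(-105)=−, so +1.
(a,b)_11: α=2, u≡6; β=2, v≡5 (mod 11); (6|11)=-1, (5|11)=+1; sign (−1)^0·-1^2·+1^2 = +1.
(a,b)_3: α=-2, u≡1; β=-1, v≡1 (mod 3); (1|3)=+1, (1|3)=+1; sign (−1)^0·+1^-1·+1^-2 = +1.
Ram(10, -105) = {5, 7}; no ℚ_5-point on the conic.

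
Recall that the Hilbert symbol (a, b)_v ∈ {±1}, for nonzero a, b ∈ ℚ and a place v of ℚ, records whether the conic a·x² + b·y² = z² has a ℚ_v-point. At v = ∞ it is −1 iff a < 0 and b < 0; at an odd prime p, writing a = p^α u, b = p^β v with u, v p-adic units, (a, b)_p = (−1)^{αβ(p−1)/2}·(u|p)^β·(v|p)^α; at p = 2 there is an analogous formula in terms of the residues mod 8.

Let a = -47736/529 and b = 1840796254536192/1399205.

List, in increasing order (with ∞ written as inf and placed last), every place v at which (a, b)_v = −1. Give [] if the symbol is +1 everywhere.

Mod squares: a ≡ -1326, b ≡ 10. Check v ∈ {∞, 2, 3, 5, 13, 17, 23}.
v=2: v_2(a)=3, v_2(b)=9; units ≡ 1, 5 (mod 8); ε·ε+αω+βω = 0·0+3·1+9·0 ≡ 1  ⇒  (a,b)_2 = -1.
v=∞: -1326 < 0 and 10 > 0  ⇒  (a,b)_∞ = +1.
v=17: a=17^1·(≡7), b=17^4·(≡12) mod 17; (7|17)=-1, (12|17)=-1; (−1)^{1·4·8}·(-1)^4·(-1)^1 = -1.
v=5: a=5^0·(≡1), b=5^-1·(≡2) mod 5; (1|5)=+1, (2|5)=-1; (−1)^{0·-1·2}·(+1)^-1·(-1)^0 = +1.
v=13: a=13^1·(≡8), b=13^0·(≡9) mod 13; (8|13)=-1, (9|13)=+1; (−1)^{1·0·6}·(-1)^0·(+1)^1 = +1.
v=23: a=23^-2·(≡12), b=23^-4·(≡19) mod 23; (12|23)=+1, (19|23)=-1; (−1)^{-2·-4·11}·(+1)^-4·(-1)^-2 = +1.
v=3: a=3^3·(≡2), b=3^16·(≡1) mod 3; (2|3)=-1, (1|3)=+1; (−1)^{3·16·1}·(-1)^16·(+1)^3 = +1.
Ram(-1326, 10) = {2, 17}; no ℚ_2-point on the conic.

[2, 17]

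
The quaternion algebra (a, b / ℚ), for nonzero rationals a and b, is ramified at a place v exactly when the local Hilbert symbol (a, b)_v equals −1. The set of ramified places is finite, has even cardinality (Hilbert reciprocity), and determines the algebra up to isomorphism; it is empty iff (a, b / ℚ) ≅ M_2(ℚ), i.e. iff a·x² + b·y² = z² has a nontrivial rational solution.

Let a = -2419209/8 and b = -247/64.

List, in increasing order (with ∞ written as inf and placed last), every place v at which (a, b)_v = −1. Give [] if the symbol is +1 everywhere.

[13, 19, 29, inf]

(a, b) ≡ (-537602, -247) mod (ℚ^×)²; places V = {2, 3, 13, 19, 23, 29, 31, ∞}.
(a,b)_2: α=-3, β=-6; u≡7, v≡1 (mod 8); ε(u)ε(v)=1·0, αω(v)=-3·0, βω(u)=-6·0; sum ≡ 0  ⇒  +1.
(a,b)_31: α=1, u≡14; β=0, v≡16 (mod 31); (14|31)=+1, (16|31)=+1; sign (−1)^0·+1^0·+1^1 = +1.
(a,b)_13: α=1, u≡10; β=1, v≡6 (mod 13); (10|13)=+1, (6|13)=-1; sign (−1)^0·+1^1·-1^1 = -1.
(a,b)_23: α=1, u≡11; β=0, v≡8 (mod 23); (11|23)=-1, (8|23)=+1; sign (−1)^0·-1^0·+1^1 = +1.
(a,b)_19: α=0, u≡10; β=1, v≡9 (mod 19); (10|19)=-1, (9|19)=+1; sign (−1)^0·-1^1·+1^0 = -1.
(a,b)_29: α=1, u≡16; β=0, v≡12 (mod 29); (16|29)=+1, (12|29)=-1; sign (−1)^0·+1^0·-1^1 = -1.
(a,b)_3: α=2, u≡1; β=0, v≡2 (mod 3); (1|3)=+1, (2|3)=-1; sign (−1)^0·+1^0·-1^2 = +1.
(a,b)_∞: sgn(-537602)=−, sgn(-247)=−, so -1.
Ram(-537602, -247) = {13, 19, 29, ∞}; no ℚ_13-point on the conic.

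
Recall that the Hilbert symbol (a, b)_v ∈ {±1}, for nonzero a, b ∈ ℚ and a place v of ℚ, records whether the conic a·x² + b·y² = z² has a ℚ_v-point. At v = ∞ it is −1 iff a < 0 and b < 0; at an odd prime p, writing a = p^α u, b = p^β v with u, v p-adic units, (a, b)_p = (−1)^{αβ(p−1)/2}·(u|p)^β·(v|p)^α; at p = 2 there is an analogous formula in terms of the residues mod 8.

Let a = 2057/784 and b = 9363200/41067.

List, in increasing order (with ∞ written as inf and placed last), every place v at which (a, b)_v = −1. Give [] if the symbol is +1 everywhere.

[3, 7, 11, 17]

Mod squares: a ≡ 17, b ≡ 4389. Check v ∈ {∞, 2, 3, 5, 7, 11, 13, 17, 19}.
v=2: v_2(a)=-4, v_2(b)=8; units ≡ 1, 5 (mod 8); ε·ε+αω+βω = 0·0+-4·1+8·0 ≡ 0  ⇒  (a,b)_2 = +1.
v=19: a=19^0·(≡1), b=19^1·(≡2) mod 19; (1|19)=+1, (2|19)=-1; (−1)^{0·1·9}·(+1)^1·(-1)^0 = +1.
v=3: a=3^0·(≡2), b=3^-5·(≡2) mod 3; (2|3)=-1, (2|3)=-1; (−1)^{0·-5·1}·(-1)^-5·(-1)^0 = -1.
v=∞: 17 > 0 and 4389 > 0  ⇒  (a,b)_∞ = +1.
v=11: a=11^2·(≡2), b=11^1·(≡5) mod 11; (2|11)=-1, (5|11)=+1; (−1)^{2·1·5}·(-1)^1·(+1)^2 = -1.
v=17: a=17^1·(≡1), b=17^0·(≡12) mod 17; (1|17)=+1, (12|17)=-1; (−1)^{1·0·8}·(+1)^0·(-1)^1 = -1.
v=5: a=5^0·(≡3), b=5^2·(≡4) mod 5; (3|5)=-1, (4|5)=+1; (−1)^{0·2·2}·(-1)^2·(+1)^0 = +1.
v=13: a=13^0·(≡4), b=13^-2·(≡6) mod 13; (4|13)=+1, (6|13)=-1; (−1)^{0·-2·6}·(+1)^-2·(-1)^0 = +1.
v=7: a=7^-2·(≡3), b=7^1·(≡1) mod 7; (3|7)=-1, (1|7)=+1; (−1)^{-2·1·3}·(-1)^1·(+1)^-2 = -1.
(17, 4389 / ℚ) ramifies at {3, 7, 11, 17}: a division algebra.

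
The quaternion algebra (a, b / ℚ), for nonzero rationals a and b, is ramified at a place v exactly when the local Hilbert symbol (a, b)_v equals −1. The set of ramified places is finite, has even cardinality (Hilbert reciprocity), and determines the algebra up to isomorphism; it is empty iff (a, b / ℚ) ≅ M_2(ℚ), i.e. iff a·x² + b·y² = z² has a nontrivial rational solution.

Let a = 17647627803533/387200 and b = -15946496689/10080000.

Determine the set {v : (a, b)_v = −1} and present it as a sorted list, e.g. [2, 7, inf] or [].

[7, 31]

Mod squares: a ≡ 158746, b ≡ -84847. Check v ∈ {∞, 2, 3, 5, 7, 11, 13, 17, 23, 29, 31, 37}.
v=7: a=7^1·(≡3), b=7^-1·(≡5) mod 7; (3|7)=-1, (5|7)=-1; (−1)^{1·-1·3}·(-1)^-1·(-1)^1 = -1.
v=13: a=13^2·(≡9), b=13^0·(≡9) mod 13; (9|13)=+1, (9|13)=+1; (−1)^{2·0·6}·(+1)^0·(+1)^2 = +1.
v=3: a=3^0·(≡1), b=3^-2·(≡2) mod 3; (1|3)=+1, (2|3)=-1; (−1)^{0·-2·1}·(+1)^-2·(-1)^0 = +1.
v=5: a=5^-2·(≡1), b=5^-4·(≡2) mod 5; (1|5)=+1, (2|5)=-1; (−1)^{-2·-4·2}·(+1)^-4·(-1)^-2 = +1.
v=29: a=29^1·(≡20), b=29^0·(≡4) mod 29; (20|29)=+1, (4|29)=+1; (−1)^{1·0·14}·(+1)^0·(+1)^1 = +1.
v=∞: 158746 > 0 and -84847 < 0  ⇒  (a,b)_∞ = +1.
v=11: a=11^-2·(≡9), b=11^0·(≡6) mod 11; (9|11)=+1, (6|11)=-1; (−1)^{-2·0·5}·(+1)^0·(-1)^-2 = +1.
v=37: a=37^2·(≡4), b=37^2·(≡6) mod 37; (4|37)=+1, (6|37)=-1; (−1)^{2·2·18}·(+1)^2·(-1)^2 = +1.
v=17: a=17^1·(≡14), b=17^1·(≡10) mod 17; (14|17)=-1, (10|17)=-1; (−1)^{1·1·8}·(-1)^1·(-1)^1 = +1.
v=2: v_2(a)=-7, v_2(b)=-8; units ≡ 5, 1 (mod 8); ε·ε+αω+βω = 0·0+-7·0+-8·1 ≡ 0  ⇒  (a,b)_2 = +1.
v=31: a=31^2·(≡29), b=31^3·(≡17) mod 31; (29|31)=-1, (17|31)=-1; (−1)^{2·3·15}·(-1)^3·(-1)^2 = -1.
v=23: a=23^1·(≡4), b=23^1·(≡17) mod 23; (4|23)=+1, (17|23)=-1; (−1)^{1·1·11}·(+1)^1·(-1)^1 = +1.
Ram(158746, -84847) = {7, 31}; no ℚ_7-point on the conic.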